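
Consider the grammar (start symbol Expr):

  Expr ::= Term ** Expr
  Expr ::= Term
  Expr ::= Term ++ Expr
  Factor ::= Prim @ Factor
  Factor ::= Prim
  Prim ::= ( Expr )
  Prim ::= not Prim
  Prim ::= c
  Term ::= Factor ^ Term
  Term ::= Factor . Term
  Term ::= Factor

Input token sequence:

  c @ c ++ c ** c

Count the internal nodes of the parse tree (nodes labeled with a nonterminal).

[Expr [Term [Factor [Prim c] @ [Factor [Prim c]]]] ++ [Expr [Term [Factor [Prim c]]] ** [Expr [Term [Factor [Prim c]]]]]]

14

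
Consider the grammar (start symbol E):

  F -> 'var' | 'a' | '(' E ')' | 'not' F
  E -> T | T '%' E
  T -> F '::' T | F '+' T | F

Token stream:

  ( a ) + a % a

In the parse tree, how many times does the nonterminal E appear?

[E [T [F ( [E [T [F a]]] )] + [T [F a]]] % [E [T [F a]]]]

3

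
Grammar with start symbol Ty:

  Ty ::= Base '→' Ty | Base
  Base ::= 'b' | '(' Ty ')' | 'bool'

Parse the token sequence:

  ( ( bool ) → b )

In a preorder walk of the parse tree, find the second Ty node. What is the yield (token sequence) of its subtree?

( bool ) → b

[Ty [Base ( [Ty [Base ( [Ty [Base bool]] )] → [Ty [Base b]]] )]]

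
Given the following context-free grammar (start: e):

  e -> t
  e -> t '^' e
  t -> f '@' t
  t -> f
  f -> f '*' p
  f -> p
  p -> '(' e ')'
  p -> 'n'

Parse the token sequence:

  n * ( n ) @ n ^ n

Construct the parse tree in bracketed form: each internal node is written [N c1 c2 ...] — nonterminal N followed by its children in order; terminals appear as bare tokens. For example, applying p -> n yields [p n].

e
t ^ e
f @ t ^ e
f * p @ t ^ e
p * p @ t ^ e
n * p @ t ^ e
n * ( e ) @ t ^ e
n * ( t ) @ t ^ e
n * ( f ) @ t ^ e
n * ( p ) @ t ^ e
n * ( n ) @ t ^ e
n * ( n ) @ f ^ e
n * ( n ) @ p ^ e
n * ( n ) @ n ^ e
n * ( n ) @ n ^ t
n * ( n ) @ n ^ f
n * ( n ) @ n ^ p
n * ( n ) @ n ^ n

[e [t [f [f [p n]] * [p ( [e [t [f [p n]]]] )]] @ [t [f [p n]]]] ^ [e [t [f [p n]]]]]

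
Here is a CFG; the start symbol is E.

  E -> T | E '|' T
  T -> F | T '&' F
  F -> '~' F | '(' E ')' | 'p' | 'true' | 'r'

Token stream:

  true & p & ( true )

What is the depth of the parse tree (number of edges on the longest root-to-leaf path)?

6

[E [T [T [T [F true]] & [F p]] & [F ( [E [T [F true]]] )]]]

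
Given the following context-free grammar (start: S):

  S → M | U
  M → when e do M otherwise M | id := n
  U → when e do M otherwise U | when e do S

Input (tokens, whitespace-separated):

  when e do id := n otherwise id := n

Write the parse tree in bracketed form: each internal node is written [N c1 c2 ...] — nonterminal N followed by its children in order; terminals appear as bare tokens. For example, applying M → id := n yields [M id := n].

[S [M when e do [M id := n] otherwise [M id := n]]]

S
M
when e do M otherwise M
when e do id := n otherwise M
when e do id := n otherwise id := n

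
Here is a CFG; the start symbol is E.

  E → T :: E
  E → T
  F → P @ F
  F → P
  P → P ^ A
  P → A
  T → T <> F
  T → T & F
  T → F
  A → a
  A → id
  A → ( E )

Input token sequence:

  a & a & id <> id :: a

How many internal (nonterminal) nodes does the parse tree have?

[E [T [T [T [T [F [P [A a]]]] & [F [P [A a]]]] & [F [P [A id]]]] <> [F [P [A id]]]] :: [E [T [F [P [A a]]]]]]

22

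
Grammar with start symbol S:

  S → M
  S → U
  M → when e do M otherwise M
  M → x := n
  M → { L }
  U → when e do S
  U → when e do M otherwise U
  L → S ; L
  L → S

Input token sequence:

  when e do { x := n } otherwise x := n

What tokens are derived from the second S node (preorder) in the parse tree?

x := n

[S [M when e do [M { [L [S [M x := n]]] }] otherwise [M x := n]]]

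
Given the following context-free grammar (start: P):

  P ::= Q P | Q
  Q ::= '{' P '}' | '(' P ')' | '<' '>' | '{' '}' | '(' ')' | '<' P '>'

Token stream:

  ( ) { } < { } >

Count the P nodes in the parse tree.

[P [Q ( )] [P [Q { }] [P [Q < [P [Q { }]] >]]]]

4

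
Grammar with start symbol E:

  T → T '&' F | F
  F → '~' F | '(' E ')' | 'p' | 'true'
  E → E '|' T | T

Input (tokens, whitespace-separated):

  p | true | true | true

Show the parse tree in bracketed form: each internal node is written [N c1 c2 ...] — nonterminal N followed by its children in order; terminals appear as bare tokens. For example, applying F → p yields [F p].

[E [E [E [E [T [F p]]] | [T [F true]]] | [T [F true]]] | [T [F true]]]

E
E | T
E | T | T
E | T | T | T
T | T | T | T
F | T | T | T
p | T | T | T
p | F | T | T
p | true | T | T
p | true | F | T
p | true | true | T
p | true | true | F
p | true | true | true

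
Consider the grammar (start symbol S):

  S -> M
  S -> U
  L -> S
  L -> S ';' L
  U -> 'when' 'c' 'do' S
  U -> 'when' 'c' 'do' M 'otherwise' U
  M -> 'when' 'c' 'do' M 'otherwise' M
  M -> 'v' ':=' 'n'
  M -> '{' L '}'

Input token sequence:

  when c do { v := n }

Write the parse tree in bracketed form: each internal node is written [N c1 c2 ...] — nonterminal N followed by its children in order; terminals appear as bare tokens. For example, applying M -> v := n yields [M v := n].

[S [U when c do [S [M { [L [S [M v := n]]] }]]]]

S
U
when c do S
when c do M
when c do { L }
when c do { S }
when c do { M }
when c do { v := n }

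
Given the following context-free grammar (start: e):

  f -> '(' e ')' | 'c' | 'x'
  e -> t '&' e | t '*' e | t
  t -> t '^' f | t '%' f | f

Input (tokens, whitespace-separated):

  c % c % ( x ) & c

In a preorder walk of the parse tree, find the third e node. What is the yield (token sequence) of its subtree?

[e [t [t [t [f c]] % [f c]] % [f ( [e [t [f x]]] )]] & [e [t [f c]]]]

c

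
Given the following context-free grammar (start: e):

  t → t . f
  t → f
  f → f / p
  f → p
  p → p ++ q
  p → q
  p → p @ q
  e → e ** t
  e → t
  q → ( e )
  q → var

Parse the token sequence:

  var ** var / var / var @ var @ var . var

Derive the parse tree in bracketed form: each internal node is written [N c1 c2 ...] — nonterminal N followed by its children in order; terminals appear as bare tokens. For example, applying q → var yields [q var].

[e [e [t [f [p [q var]]]]] ** [t [t [f [f [f [p [q var]]] / [p [q var]]] / [p [p [p [q var]] @ [q var]] @ [q var]]]] . [f [p [q var]]]]]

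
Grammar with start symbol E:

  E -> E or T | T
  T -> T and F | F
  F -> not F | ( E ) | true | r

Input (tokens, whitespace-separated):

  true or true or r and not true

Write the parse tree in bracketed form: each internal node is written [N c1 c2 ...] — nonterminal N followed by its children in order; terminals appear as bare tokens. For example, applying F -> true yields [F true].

E
E or T
E or T or T
T or T or T
F or T or T
true or T or T
true or F or T
true or true or T
true or true or T and F
true or true or F and F
true or true or r and F
true or true or r and not F
true or true or r and not true

[E [E [E [T [F true]]] or [T [F true]]] or [T [T [F r]] and [F not [F true]]]]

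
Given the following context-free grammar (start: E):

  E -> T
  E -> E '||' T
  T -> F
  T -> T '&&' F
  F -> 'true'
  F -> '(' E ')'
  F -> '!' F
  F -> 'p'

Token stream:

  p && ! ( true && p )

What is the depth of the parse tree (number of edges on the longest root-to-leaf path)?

[E [T [T [F p]] && [F ! [F ( [E [T [T [F true]] && [F p]]] )]]]]

8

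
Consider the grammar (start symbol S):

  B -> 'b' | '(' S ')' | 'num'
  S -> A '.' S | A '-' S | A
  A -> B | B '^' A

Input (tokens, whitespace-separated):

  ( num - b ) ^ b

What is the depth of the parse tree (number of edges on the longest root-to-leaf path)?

[S [A [B ( [S [A [B num]] - [S [A [B b]]]] )] ^ [A [B b]]]]

7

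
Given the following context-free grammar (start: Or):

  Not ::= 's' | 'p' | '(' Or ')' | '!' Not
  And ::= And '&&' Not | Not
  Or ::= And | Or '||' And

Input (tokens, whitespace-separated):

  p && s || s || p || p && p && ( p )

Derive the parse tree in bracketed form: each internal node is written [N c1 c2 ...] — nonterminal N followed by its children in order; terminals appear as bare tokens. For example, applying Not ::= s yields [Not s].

Or
Or || And
Or || And || And
Or || And || And || And
And || And || And || And
And && Not || And || And || And
Not && Not || And || And || And
p && Not || And || And || And
p && s || And || And || And
p && s || Not || And || And
p && s || s || And || And
p && s || s || Not || And
p && s || s || p || And
p && s || s || p || And && Not
p && s || s || p || And && Not && Not
p && s || s || p || Not && Not && Not
p && s || s || p || p && Not && Not
p && s || s || p || p && p && Not
p && s || s || p || p && p && ( Or )
p && s || s || p || p && p && ( And )
p && s || s || p || p && p && ( Not )
p && s || s || p || p && p && ( p )

[Or [Or [Or [Or [And [And [Not p]] && [Not s]]] || [And [Not s]]] || [And [Not p]]] || [And [And [And [Not p]] && [Not p]] && [Not ( [Or [And [Not p]]] )]]]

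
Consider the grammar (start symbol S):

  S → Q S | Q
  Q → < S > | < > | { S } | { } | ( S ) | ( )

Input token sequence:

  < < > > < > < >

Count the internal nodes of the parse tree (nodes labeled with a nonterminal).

8

[S [Q < [S [Q < >]] >] [S [Q < >] [S [Q < >]]]]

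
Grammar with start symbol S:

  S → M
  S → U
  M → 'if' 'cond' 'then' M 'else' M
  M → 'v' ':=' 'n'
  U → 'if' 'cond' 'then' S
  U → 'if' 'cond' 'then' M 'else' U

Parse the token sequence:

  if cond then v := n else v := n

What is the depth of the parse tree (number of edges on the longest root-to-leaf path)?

[S [M if cond then [M v := n] else [M v := n]]]

3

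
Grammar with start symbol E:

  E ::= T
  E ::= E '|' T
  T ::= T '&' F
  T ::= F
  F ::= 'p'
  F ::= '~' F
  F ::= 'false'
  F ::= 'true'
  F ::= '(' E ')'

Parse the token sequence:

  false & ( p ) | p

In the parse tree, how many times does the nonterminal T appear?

4

[E [E [T [T [F false]] & [F ( [E [T [F p]]] )]]] | [T [F p]]]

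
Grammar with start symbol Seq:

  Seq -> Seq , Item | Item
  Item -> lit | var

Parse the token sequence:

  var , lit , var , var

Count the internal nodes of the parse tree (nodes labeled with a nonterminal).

8

[Seq [Seq [Seq [Seq [Item var]] , [Item lit]] , [Item var]] , [Item var]]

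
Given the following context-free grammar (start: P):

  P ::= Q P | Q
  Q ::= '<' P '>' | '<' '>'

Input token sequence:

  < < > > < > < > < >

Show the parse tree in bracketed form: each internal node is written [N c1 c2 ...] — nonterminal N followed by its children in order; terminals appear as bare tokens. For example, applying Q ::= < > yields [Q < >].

P
Q P
< P > P
< Q > P
< < > > P
< < > > Q P
< < > > < > P
< < > > < > Q P
< < > > < > < > P
< < > > < > < > Q
< < > > < > < > < >

[P [Q < [P [Q < >]] >] [P [Q < >] [P [Q < >] [P [Q < >]]]]]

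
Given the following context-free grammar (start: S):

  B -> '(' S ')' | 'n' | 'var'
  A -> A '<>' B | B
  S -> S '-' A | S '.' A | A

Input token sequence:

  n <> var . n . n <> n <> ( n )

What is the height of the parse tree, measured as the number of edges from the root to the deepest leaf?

6

[S [S [S [A [A [B n]] <> [B var]]] . [A [B n]]] . [A [A [A [B n]] <> [B n]] <> [B ( [S [A [B n]]] )]]]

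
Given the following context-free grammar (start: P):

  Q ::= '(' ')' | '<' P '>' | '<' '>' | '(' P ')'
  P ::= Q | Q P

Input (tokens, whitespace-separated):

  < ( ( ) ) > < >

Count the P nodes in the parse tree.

[P [Q < [P [Q ( [P [Q ( )]] )]] >] [P [Q < >]]]

4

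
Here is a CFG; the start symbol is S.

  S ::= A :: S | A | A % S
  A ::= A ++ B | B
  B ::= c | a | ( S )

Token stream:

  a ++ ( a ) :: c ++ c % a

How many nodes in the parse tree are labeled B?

[S [A [A [B a]] ++ [B ( [S [A [B a]]] )]] :: [S [A [A [B c]] ++ [B c]] % [S [A [B a]]]]]

6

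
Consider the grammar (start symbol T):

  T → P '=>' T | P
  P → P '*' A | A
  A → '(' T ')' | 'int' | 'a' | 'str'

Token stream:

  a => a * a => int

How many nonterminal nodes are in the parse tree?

11

[T [P [A a]] => [T [P [P [A a]] * [A a]] => [T [P [A int]]]]]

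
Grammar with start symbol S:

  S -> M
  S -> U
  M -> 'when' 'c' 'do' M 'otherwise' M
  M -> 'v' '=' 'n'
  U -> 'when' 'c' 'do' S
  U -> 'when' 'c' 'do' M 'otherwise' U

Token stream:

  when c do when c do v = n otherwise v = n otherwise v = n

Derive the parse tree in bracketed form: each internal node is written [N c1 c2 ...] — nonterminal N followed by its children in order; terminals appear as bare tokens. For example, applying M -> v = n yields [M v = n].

[S [M when c do [M when c do [M v = n] otherwise [M v = n]] otherwise [M v = n]]]

S
M
when c do M otherwise M
when c do when c do M otherwise M otherwise M
when c do when c do v = n otherwise M otherwise M
when c do when c do v = n otherwise v = n otherwise M
when c do when c do v = n otherwise v = n otherwise v = n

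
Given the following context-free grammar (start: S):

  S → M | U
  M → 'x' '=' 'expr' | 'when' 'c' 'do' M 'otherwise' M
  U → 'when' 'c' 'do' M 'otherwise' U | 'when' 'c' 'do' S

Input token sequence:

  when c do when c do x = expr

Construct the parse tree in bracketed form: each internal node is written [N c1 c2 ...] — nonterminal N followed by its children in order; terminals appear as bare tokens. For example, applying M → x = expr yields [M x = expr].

S
U
when c do S
when c do U
when c do when c do S
when c do when c do M
when c do when c do x = expr

[S [U when c do [S [U when c do [S [M x = expr]]]]]]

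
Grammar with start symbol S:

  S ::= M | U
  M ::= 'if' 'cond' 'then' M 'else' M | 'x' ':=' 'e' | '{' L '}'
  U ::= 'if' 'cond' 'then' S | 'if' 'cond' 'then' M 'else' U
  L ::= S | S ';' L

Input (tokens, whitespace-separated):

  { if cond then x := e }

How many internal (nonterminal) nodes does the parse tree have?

[S [M { [L [S [U if cond then [S [M x := e]]]]] }]]

7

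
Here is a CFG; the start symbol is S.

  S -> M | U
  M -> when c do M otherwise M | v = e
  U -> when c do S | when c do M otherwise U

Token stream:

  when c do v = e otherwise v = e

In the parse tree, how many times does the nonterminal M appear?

3

[S [M when c do [M v = e] otherwise [M v = e]]]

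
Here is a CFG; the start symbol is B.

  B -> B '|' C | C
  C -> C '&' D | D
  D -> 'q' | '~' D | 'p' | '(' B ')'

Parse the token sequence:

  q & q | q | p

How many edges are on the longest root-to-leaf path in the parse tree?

6

[B [B [B [C [C [D q]] & [D q]]] | [C [D q]]] | [C [D p]]]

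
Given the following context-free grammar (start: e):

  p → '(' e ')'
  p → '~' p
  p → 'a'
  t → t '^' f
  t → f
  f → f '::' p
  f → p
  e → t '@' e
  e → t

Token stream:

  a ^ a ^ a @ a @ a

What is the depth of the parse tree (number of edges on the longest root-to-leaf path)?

6

[e [t [t [t [f [p a]]] ^ [f [p a]]] ^ [f [p a]]] @ [e [t [f [p a]]] @ [e [t [f [p a]]]]]]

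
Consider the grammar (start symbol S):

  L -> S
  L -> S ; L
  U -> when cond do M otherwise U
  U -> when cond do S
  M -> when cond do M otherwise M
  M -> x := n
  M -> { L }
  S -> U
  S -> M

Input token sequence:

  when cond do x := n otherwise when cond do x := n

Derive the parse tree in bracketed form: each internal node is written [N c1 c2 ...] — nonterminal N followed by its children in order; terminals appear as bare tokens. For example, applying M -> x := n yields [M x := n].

[S [U when cond do [M x := n] otherwise [U when cond do [S [M x := n]]]]]

S
U
when cond do M otherwise U
when cond do x := n otherwise U
when cond do x := n otherwise when cond do S
when cond do x := n otherwise when cond do M
when cond do x := n otherwise when cond do x := n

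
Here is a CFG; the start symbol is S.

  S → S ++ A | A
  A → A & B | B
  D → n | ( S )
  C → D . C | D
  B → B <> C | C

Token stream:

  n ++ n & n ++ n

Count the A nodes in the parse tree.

4

[S [S [S [A [B [C [D n]]]]] ++ [A [A [B [C [D n]]]] & [B [C [D n]]]]] ++ [A [B [C [D n]]]]]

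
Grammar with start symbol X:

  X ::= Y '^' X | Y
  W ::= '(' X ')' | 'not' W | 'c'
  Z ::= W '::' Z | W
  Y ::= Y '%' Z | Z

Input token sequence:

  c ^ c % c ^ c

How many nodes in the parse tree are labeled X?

[X [Y [Z [W c]]] ^ [X [Y [Y [Z [W c]]] % [Z [W c]]] ^ [X [Y [Z [W c]]]]]]

3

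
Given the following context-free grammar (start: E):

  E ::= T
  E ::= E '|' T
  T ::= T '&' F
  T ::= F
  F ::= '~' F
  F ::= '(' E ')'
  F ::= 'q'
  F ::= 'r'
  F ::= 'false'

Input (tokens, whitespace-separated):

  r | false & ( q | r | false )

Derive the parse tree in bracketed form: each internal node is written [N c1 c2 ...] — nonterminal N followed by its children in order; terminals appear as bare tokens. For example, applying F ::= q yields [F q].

E
E | T
T | T
F | T
r | T
r | T & F
r | F & F
r | false & F
r | false & ( E )
r | false & ( E | T )
r | false & ( E | T | T )
r | false & ( T | T | T )
r | false & ( F | T | T )
r | false & ( q | T | T )
r | false & ( q | F | T )
r | false & ( q | r | T )
r | false & ( q | r | F )
r | false & ( q | r | false )

[E [E [T [F r]]] | [T [T [F false]] & [F ( [E [E [E [T [F q]]] | [T [F r]]] | [T [F false]]] )]]]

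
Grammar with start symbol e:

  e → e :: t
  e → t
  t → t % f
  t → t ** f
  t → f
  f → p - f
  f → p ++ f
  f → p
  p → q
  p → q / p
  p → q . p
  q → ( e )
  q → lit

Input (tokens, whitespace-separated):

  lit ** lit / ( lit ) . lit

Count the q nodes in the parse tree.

[e [t [t [f [p [q lit]]]] ** [f [p [q lit] / [p [q ( [e [t [f [p [q lit]]]]] )] . [p [q lit]]]]]]]

5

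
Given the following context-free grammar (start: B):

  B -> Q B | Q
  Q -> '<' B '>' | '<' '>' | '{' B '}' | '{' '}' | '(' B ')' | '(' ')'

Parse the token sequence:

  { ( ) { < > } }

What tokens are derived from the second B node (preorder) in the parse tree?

[B [Q { [B [Q ( )] [B [Q { [B [Q < >]] }]]] }]]

( ) { < > }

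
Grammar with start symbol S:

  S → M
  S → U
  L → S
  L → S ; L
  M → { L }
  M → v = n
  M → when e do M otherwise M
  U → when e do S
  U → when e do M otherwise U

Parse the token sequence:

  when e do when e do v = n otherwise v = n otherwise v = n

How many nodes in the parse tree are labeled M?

5

[S [M when e do [M when e do [M v = n] otherwise [M v = n]] otherwise [M v = n]]]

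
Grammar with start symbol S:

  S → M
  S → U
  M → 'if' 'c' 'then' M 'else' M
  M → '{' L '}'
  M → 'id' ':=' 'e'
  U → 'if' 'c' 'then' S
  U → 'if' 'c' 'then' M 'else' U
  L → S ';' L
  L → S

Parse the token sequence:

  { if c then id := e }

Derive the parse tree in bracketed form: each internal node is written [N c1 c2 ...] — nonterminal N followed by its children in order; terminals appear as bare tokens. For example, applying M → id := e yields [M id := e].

[S [M { [L [S [U if c then [S [M id := e]]]]] }]]

S
M
{ L }
{ S }
{ U }
{ if c then S }
{ if c then M }
{ if c then id := e }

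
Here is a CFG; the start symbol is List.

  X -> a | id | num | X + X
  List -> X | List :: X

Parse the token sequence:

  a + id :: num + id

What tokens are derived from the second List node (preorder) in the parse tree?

[List [List [X [X a] + [X id]]] :: [X [X num] + [X id]]]

a + id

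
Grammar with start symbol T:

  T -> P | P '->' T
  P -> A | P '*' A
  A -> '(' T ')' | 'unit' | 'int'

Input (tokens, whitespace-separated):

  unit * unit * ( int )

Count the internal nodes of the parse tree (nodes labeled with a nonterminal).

[T [P [P [P [A unit]] * [A unit]] * [A ( [T [P [A int]]] )]]]

10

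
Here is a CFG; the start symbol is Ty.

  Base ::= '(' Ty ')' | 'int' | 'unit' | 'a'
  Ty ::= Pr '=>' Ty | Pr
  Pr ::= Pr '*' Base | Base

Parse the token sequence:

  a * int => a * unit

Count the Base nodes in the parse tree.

4

[Ty [Pr [Pr [Base a]] * [Base int]] => [Ty [Pr [Pr [Base a]] * [Base unit]]]]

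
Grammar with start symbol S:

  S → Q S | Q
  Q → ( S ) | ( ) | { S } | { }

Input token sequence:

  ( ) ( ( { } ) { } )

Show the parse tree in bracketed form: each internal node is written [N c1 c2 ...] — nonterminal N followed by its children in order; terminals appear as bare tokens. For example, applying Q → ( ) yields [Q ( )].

S
Q S
( ) S
( ) Q
( ) ( S )
( ) ( Q S )
( ) ( ( S ) S )
( ) ( ( Q ) S )
( ) ( ( { } ) S )
( ) ( ( { } ) Q )
( ) ( ( { } ) { } )

[S [Q ( )] [S [Q ( [S [Q ( [S [Q { }]] )] [S [Q { }]]] )]]]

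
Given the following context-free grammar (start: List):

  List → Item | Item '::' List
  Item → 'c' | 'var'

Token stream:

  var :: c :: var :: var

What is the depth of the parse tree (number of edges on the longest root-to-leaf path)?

5

[List [Item var] :: [List [Item c] :: [List [Item var] :: [List [Item var]]]]]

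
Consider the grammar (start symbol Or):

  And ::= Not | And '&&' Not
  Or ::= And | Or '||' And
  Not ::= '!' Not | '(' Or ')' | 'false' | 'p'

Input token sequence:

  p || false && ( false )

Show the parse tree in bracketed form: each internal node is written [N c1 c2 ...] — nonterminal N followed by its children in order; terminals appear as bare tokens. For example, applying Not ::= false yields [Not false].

[Or [Or [And [Not p]]] || [And [And [Not false]] && [Not ( [Or [And [Not false]]] )]]]

Or
Or || And
And || And
Not || And
p || And
p || And && Not
p || Not && Not
p || false && Not
p || false && ( Or )
p || false && ( And )
p || false && ( Not )
p || false && ( false )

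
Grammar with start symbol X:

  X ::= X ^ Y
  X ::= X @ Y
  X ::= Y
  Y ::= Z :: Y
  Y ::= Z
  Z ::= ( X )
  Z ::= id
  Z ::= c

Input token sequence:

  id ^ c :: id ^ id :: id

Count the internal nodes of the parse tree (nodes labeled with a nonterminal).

[X [X [X [Y [Z id]]] ^ [Y [Z c] :: [Y [Z id]]]] ^ [Y [Z id] :: [Y [Z id]]]]

13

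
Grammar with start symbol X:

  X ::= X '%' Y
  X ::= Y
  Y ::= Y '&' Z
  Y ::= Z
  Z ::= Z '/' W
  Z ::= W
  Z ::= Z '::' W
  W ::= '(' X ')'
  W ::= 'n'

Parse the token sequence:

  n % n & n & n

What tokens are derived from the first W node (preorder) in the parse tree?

[X [X [Y [Z [W n]]]] % [Y [Y [Y [Z [W n]]] & [Z [W n]]] & [Z [W n]]]]

n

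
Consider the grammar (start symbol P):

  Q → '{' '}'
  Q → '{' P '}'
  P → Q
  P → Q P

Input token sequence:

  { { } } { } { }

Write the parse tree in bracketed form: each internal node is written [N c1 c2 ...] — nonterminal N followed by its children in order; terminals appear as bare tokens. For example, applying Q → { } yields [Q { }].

P
Q P
{ P } P
{ Q } P
{ { } } P
{ { } } Q P
{ { } } { } P
{ { } } { } Q
{ { } } { } { }

[P [Q { [P [Q { }]] }] [P [Q { }] [P [Q { }]]]]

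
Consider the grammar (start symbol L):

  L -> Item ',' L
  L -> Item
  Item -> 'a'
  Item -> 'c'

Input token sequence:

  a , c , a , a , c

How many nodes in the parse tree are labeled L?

[L [Item a] , [L [Item c] , [L [Item a] , [L [Item a] , [L [Item c]]]]]]

5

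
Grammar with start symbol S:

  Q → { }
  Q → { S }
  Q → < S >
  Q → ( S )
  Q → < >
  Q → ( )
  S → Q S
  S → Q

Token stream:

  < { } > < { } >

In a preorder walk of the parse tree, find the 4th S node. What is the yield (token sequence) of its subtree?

{ }

[S [Q < [S [Q { }]] >] [S [Q < [S [Q { }]] >]]]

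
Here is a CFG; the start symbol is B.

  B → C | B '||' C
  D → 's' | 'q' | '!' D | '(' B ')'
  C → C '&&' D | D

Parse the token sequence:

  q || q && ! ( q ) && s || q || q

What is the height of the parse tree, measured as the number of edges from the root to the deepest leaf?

10

[B [B [B [B [C [D q]]] || [C [C [C [D q]] && [D ! [D ( [B [C [D q]]] )]]] && [D s]]] || [C [D q]]] || [C [D q]]]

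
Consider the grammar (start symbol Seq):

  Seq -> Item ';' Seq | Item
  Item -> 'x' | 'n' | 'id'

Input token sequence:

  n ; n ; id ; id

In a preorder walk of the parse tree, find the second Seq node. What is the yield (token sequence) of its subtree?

n ; id ; id

[Seq [Item n] ; [Seq [Item n] ; [Seq [Item id] ; [Seq [Item id]]]]]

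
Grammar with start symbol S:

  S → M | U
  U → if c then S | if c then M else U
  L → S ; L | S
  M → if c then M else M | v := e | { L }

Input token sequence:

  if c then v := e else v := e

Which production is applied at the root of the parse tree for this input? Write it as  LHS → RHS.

[S [M if c then [M v := e] else [M v := e]]]

S → M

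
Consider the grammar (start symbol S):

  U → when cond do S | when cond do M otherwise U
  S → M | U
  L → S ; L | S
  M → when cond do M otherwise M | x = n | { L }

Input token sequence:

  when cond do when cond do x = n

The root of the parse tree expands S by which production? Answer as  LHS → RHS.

S → U

[S [U when cond do [S [U when cond do [S [M x = n]]]]]]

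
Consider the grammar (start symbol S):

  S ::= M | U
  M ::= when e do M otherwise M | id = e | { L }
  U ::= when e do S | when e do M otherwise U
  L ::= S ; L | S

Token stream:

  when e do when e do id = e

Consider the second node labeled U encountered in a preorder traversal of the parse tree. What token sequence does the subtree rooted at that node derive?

[S [U when e do [S [U when e do [S [M id = e]]]]]]

when e do id = e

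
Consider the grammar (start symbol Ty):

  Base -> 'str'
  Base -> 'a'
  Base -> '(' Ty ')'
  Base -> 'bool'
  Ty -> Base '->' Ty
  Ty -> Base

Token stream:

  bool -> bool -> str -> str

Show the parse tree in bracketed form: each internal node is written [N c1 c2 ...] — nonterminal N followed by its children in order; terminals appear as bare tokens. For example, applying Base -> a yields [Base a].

Ty
Base -> Ty
bool -> Ty
bool -> Base -> Ty
bool -> bool -> Ty
bool -> bool -> Base -> Ty
bool -> bool -> str -> Ty
bool -> bool -> str -> Base
bool -> bool -> str -> str

[Ty [Base bool] -> [Ty [Base bool] -> [Ty [Base str] -> [Ty [Base str]]]]]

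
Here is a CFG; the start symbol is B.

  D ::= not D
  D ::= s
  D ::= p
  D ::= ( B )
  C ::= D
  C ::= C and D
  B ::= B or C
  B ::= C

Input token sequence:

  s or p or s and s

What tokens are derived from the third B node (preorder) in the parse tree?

[B [B [B [C [D s]]] or [C [D p]]] or [C [C [D s]] and [D s]]]

s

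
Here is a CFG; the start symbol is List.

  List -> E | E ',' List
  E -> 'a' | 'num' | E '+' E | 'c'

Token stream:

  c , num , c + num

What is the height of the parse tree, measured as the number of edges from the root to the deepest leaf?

[List [E c] , [List [E num] , [List [E [E c] + [E num]]]]]

5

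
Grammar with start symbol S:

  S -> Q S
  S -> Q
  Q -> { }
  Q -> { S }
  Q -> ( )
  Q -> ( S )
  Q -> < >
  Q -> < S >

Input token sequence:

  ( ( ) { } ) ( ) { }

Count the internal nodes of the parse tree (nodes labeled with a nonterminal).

[S [Q ( [S [Q ( )] [S [Q { }]]] )] [S [Q ( )] [S [Q { }]]]]

10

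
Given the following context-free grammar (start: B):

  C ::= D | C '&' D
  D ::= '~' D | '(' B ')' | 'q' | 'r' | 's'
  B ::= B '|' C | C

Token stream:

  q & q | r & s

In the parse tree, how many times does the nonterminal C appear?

[B [B [C [C [D q]] & [D q]]] | [C [C [D r]] & [D s]]]

4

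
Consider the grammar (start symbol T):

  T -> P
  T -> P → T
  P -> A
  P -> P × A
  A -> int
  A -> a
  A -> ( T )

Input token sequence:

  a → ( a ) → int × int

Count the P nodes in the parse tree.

5

[T [P [A a]] → [T [P [A ( [T [P [A a]]] )]] → [T [P [P [A int]] × [A int]]]]]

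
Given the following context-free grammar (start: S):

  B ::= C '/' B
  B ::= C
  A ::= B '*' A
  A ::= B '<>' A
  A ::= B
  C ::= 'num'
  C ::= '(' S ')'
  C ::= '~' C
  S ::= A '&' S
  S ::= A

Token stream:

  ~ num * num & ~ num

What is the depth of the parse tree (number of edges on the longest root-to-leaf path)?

[S [A [B [C ~ [C num]]] * [A [B [C num]]]] & [S [A [B [C ~ [C num]]]]]]

6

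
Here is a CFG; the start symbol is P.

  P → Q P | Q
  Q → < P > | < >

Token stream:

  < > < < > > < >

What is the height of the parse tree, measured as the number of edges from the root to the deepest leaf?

5

[P [Q < >] [P [Q < [P [Q < >]] >] [P [Q < >]]]]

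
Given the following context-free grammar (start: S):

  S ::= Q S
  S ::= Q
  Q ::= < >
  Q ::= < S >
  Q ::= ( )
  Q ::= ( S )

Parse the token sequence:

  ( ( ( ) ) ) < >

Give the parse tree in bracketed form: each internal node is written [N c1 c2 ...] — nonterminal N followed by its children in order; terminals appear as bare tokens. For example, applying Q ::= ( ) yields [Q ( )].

S
Q S
( S ) S
( Q ) S
( ( S ) ) S
( ( Q ) ) S
( ( ( ) ) ) S
( ( ( ) ) ) Q
( ( ( ) ) ) < >

[S [Q ( [S [Q ( [S [Q ( )]] )]] )] [S [Q < >]]]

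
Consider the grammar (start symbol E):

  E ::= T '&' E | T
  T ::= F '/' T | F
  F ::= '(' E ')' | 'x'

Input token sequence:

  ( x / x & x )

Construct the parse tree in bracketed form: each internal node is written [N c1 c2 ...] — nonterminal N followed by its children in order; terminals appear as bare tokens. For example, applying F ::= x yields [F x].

E
T
F
( E )
( T & E )
( F / T & E )
( x / T & E )
( x / F & E )
( x / x & E )
( x / x & T )
( x / x & F )
( x / x & x )

[E [T [F ( [E [T [F x] / [T [F x]]] & [E [T [F x]]]] )]]]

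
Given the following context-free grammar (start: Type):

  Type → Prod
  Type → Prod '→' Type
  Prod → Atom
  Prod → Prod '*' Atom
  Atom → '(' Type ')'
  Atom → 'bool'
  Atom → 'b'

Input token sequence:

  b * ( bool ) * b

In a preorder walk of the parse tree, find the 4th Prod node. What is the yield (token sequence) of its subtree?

bool

[Type [Prod [Prod [Prod [Atom b]] * [Atom ( [Type [Prod [Atom bool]]] )]] * [Atom b]]]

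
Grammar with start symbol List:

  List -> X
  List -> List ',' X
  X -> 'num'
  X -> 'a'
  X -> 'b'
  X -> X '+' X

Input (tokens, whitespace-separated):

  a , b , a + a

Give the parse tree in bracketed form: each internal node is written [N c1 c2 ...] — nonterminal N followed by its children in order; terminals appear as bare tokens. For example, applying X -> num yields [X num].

List
List , X
List , X , X
X , X , X
a , X , X
a , b , X
a , b , X + X
a , b , a + X
a , b , a + a

[List [List [List [X a]] , [X b]] , [X [X a] + [X a]]]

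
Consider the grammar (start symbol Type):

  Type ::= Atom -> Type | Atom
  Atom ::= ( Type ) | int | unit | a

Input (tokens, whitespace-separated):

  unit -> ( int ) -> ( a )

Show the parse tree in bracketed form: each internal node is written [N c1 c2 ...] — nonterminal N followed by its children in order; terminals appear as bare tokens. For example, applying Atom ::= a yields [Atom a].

[Type [Atom unit] -> [Type [Atom ( [Type [Atom int]] )] -> [Type [Atom ( [Type [Atom a]] )]]]]

Type
Atom -> Type
unit -> Type
unit -> Atom -> Type
unit -> ( Type ) -> Type
unit -> ( Atom ) -> Type
unit -> ( int ) -> Type
unit -> ( int ) -> Atom
unit -> ( int ) -> ( Type )
unit -> ( int ) -> ( Atom )
unit -> ( int ) -> ( a )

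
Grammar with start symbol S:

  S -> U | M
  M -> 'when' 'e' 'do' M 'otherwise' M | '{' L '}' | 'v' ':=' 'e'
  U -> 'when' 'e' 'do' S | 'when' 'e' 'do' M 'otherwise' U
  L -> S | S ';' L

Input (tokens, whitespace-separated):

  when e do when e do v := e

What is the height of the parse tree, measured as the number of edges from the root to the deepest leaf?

6

[S [U when e do [S [U when e do [S [M v := e]]]]]]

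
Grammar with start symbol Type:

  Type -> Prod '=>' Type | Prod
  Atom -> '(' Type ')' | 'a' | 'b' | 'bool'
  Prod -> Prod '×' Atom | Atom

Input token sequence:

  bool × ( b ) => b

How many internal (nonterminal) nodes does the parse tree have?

11

[Type [Prod [Prod [Atom bool]] × [Atom ( [Type [Prod [Atom b]]] )]] => [Type [Prod [Atom b]]]]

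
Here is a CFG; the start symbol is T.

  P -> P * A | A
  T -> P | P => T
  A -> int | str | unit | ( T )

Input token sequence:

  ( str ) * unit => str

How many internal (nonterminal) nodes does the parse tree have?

11

[T [P [P [A ( [T [P [A str]]] )]] * [A unit]] => [T [P [A str]]]]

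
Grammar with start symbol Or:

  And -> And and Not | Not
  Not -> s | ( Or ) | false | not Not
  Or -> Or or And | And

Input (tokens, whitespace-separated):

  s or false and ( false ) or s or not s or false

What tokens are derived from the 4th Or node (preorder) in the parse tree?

s or false and ( false )

[Or [Or [Or [Or [Or [And [Not s]]] or [And [And [Not false]] and [Not ( [Or [And [Not false]]] )]]] or [And [Not s]]] or [And [Not not [Not s]]]] or [And [Not false]]]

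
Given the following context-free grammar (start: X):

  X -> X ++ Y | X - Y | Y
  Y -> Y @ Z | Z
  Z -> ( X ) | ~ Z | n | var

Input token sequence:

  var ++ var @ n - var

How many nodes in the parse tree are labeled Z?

[X [X [X [Y [Z var]]] ++ [Y [Y [Z var]] @ [Z n]]] - [Y [Z var]]]

4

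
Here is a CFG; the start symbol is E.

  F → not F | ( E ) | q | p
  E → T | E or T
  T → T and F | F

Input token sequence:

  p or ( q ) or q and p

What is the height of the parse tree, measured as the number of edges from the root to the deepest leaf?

[E [E [E [T [F p]]] or [T [F ( [E [T [F q]]] )]]] or [T [T [F q]] and [F p]]]

7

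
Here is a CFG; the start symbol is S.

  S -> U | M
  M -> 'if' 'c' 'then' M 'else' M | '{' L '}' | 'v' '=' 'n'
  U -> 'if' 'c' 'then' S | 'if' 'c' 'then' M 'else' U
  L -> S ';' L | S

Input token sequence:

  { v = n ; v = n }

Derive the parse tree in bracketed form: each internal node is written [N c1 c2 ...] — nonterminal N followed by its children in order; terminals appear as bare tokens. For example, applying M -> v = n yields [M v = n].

[S [M { [L [S [M v = n]] ; [L [S [M v = n]]]] }]]

S
M
{ L }
{ S ; L }
{ M ; L }
{ v = n ; L }
{ v = n ; S }
{ v = n ; M }
{ v = n ; v = n }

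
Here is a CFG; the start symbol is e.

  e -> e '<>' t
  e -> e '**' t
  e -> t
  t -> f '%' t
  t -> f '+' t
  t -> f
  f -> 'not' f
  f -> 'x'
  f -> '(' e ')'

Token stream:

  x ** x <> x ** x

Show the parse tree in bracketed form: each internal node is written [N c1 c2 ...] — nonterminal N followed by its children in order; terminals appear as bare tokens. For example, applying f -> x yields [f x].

[e [e [e [e [t [f x]]] ** [t [f x]]] <> [t [f x]]] ** [t [f x]]]

e
e ** t
e <> t ** t
e ** t <> t ** t
t ** t <> t ** t
f ** t <> t ** t
x ** t <> t ** t
x ** f <> t ** t
x ** x <> t ** t
x ** x <> f ** t
x ** x <> x ** t
x ** x <> x ** f
x ** x <> x ** x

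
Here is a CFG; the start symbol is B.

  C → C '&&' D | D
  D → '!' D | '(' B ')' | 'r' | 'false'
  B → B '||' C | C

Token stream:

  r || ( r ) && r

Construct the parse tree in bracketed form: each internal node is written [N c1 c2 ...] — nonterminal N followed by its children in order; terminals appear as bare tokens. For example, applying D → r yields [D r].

[B [B [C [D r]]] || [C [C [D ( [B [C [D r]]] )]] && [D r]]]

B
B || C
C || C
D || C
r || C
r || C && D
r || D && D
r || ( B ) && D
r || ( C ) && D
r || ( D ) && D
r || ( r ) && D
r || ( r ) && r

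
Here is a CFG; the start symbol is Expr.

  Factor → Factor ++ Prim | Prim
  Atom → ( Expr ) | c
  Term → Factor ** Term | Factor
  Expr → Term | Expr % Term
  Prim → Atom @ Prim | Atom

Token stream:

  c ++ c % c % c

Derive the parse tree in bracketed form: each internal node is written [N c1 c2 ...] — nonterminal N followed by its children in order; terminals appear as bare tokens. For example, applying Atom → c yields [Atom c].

[Expr [Expr [Expr [Term [Factor [Factor [Prim [Atom c]]] ++ [Prim [Atom c]]]]] % [Term [Factor [Prim [Atom c]]]]] % [Term [Factor [Prim [Atom c]]]]]

Expr
Expr % Term
Expr % Term % Term
Term % Term % Term
Factor % Term % Term
Factor ++ Prim % Term % Term
Prim ++ Prim % Term % Term
Atom ++ Prim % Term % Term
c ++ Prim % Term % Term
c ++ Atom % Term % Term
c ++ c % Term % Term
c ++ c % Factor % Term
c ++ c % Prim % Term
c ++ c % Atom % Term
c ++ c % c % Term
c ++ c % c % Factor
c ++ c % c % Prim
c ++ c % c % Atom
c ++ c % c % c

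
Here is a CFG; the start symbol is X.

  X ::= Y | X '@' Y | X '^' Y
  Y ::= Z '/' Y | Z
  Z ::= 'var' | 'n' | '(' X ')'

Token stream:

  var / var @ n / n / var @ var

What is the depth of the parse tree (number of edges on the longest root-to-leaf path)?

6

[X [X [X [Y [Z var] / [Y [Z var]]]] @ [Y [Z n] / [Y [Z n] / [Y [Z var]]]]] @ [Y [Z var]]]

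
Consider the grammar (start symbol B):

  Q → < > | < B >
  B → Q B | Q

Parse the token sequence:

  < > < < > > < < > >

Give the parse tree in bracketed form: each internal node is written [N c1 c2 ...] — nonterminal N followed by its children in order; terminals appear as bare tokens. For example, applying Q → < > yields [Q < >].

[B [Q < >] [B [Q < [B [Q < >]] >] [B [Q < [B [Q < >]] >]]]]

B
Q B
< > B
< > Q B
< > < B > B
< > < Q > B
< > < < > > B
< > < < > > Q
< > < < > > < B >
< > < < > > < Q >
< > < < > > < < > >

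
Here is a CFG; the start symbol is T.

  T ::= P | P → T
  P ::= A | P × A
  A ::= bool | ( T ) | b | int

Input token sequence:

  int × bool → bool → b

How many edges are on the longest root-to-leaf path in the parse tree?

[T [P [P [A int]] × [A bool]] → [T [P [A bool]] → [T [P [A b]]]]]

5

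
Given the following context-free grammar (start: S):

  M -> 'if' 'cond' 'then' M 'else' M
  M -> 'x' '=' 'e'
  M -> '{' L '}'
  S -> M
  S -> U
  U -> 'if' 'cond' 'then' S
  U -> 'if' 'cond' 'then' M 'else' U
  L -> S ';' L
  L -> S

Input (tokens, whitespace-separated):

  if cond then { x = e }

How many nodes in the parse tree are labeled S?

3

[S [U if cond then [S [M { [L [S [M x = e]]] }]]]]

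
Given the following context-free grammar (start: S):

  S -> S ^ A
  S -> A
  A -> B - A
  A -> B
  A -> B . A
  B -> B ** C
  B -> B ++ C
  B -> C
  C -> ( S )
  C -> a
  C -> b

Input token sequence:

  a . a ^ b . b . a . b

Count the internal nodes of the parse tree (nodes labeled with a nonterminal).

20

[S [S [A [B [C a]] . [A [B [C a]]]]] ^ [A [B [C b]] . [A [B [C b]] . [A [B [C a]] . [A [B [C b]]]]]]]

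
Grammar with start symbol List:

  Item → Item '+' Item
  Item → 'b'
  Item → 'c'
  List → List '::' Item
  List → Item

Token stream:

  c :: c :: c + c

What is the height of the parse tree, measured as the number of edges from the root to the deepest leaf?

4

[List [List [List [Item c]] :: [Item c]] :: [Item [Item c] + [Item c]]]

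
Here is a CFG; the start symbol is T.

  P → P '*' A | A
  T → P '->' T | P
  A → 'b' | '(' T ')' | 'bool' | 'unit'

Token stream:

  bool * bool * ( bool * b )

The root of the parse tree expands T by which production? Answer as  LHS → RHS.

[T [P [P [P [A bool]] * [A bool]] * [A ( [T [P [P [A bool]] * [A b]]] )]]]

T → P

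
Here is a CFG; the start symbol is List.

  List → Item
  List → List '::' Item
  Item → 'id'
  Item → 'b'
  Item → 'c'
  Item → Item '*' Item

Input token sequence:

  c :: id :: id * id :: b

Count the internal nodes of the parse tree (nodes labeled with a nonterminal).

10

[List [List [List [List [Item c]] :: [Item id]] :: [Item [Item id] * [Item id]]] :: [Item b]]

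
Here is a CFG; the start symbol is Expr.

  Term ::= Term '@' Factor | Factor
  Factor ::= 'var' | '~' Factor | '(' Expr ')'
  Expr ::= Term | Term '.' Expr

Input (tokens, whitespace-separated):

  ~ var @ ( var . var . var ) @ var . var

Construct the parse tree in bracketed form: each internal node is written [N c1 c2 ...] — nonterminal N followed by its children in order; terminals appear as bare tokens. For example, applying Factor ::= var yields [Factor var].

Expr
Term . Expr
Term @ Factor . Expr
Term @ Factor @ Factor . Expr
Factor @ Factor @ Factor . Expr
~ Factor @ Factor @ Factor . Expr
~ var @ Factor @ Factor . Expr
~ var @ ( Expr ) @ Factor . Expr
~ var @ ( Term . Expr ) @ Factor . Expr
~ var @ ( Factor . Expr ) @ Factor . Expr
~ var @ ( var . Expr ) @ Factor . Expr
~ var @ ( var . Term . Expr ) @ Factor . Expr
~ var @ ( var . Factor . Expr ) @ Factor . Expr
~ var @ ( var . var . Expr ) @ Factor . Expr
~ var @ ( var . var . Term ) @ Factor . Expr
~ var @ ( var . var . Factor ) @ Factor . Expr
~ var @ ( var . var . var ) @ Factor . Expr
~ var @ ( var . var . var ) @ var . Expr
~ var @ ( var . var . var ) @ var . Term
~ var @ ( var . var . var ) @ var . Factor
~ var @ ( var . var . var ) @ var . var

[Expr [Term [Term [Term [Factor ~ [Factor var]]] @ [Factor ( [Expr [Term [Factor var]] . [Expr [Term [Factor var]] . [Expr [Term [Factor var]]]]] )]] @ [Factor var]] . [Expr [Term [Factor var]]]]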